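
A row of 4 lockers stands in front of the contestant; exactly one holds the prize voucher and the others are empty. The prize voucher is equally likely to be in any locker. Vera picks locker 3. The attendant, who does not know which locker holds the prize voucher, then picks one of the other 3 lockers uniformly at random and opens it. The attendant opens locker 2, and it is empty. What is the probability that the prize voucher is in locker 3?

Apply Bayes' rule, conditioning on where the prize voucher actually is.
If it is in any of lockers 1, 3, and 4 (prior 1/4 each): the attendant picks locker 2 with probability 1/3 regardless, and it is not the prize; weight (1/4)·(1/3) = 1/12 each.
If it is in locker 2 (prior 1/4): the attendant opened locker 2, so this case is ruled out; weight (1/4)·0 = 0.
The weights sum to 1/4.
So P(the prize voucher in locker 3 | the attendant opened locker 2) = (1/12) / (1/4) = 1/3.

1/3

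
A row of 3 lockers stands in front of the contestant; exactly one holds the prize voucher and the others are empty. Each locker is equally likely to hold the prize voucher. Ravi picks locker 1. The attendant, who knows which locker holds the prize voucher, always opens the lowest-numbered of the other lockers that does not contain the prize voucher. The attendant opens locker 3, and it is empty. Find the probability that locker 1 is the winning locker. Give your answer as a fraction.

0

Apply Bayes' rule, conditioning on where the prize voucher actually is.
If it is in locker 1 (prior 1/3): the attendant would have opened locker 2 instead, probability 0; weight (1/3)·0 = 0.
If it is in locker 2 (prior 1/3): locker 3 is the lowest-numbered option available, probability 1; weight (1/3)·1 = 1/3.
If it is in locker 3 (prior 1/3): the attendant opened locker 3, so this case is ruled out; weight (1/3)·0 = 0.
The weights sum to 1/3.
So P(the prize voucher in locker 1 | the attendant opened locker 3) = 0 / (1/3) = 0.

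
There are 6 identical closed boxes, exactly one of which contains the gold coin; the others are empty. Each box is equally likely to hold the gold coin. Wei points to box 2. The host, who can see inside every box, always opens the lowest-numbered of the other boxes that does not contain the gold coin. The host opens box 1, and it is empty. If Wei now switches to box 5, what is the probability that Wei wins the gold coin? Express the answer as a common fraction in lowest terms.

1/5

Consider each possible location of the gold coin in turn.
If it is in box 1 (prior 1/6): the host opened box 1, so this case is ruled out; weight (1/6)·0 = 0.
If it is in any of boxes 2, 3, 4, 5, and 6 (prior 1/6 each): box 1 is the lowest-numbered option available, probability 1; weight (1/6)·1 = 1/6 each.
The weights sum to 5/6.
So P(the gold coin in box 5 | the host opened box 1) = (1/6) / (5/6) = 1/5.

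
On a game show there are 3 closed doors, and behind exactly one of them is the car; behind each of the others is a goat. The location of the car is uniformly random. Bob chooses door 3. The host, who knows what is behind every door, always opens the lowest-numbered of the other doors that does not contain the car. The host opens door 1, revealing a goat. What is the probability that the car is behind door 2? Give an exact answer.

Consider each possible location of the car in turn.
If it is behind door 1 (prior 1/3): the host opened door 1, so this case is ruled out; weight (1/3)·0 = 0.
If it is behind either of doors 2 and 3 (prior 1/3 each): door 1 is the lowest-numbered option available, probability 1; weight (1/3)·1 = 1/3 each.
The weights sum to 2/3.
So P(the car behind door 2 | the host opened door 1) = (1/3) / (2/3) = 1/2.

1/2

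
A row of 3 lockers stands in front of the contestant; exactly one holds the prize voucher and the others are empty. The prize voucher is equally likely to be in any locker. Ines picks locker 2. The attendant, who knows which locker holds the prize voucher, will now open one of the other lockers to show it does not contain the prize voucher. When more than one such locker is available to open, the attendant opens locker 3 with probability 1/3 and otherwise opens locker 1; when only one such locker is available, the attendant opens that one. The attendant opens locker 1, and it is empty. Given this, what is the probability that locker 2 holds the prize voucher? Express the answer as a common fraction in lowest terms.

Condition on the true location of the prize voucher.
If it is in locker 1 (prior 1/3): the attendant opened locker 1, so this case is ruled out; weight (1/3)·0 = 0.
If it is in locker 2 (prior 1/3): locker 3 is available but not opened, probability 2/3; weight (1/3)·(2/3) = 2/9.
If it is in locker 3 (prior 1/3): only locker 1 is available, probability 1; weight (1/3)·1 = 1/3.
The weights sum to 5/9.
So P(the prize voucher in locker 2 | the attendant opened locker 1) = (2/9) / (5/9) = 2/5.

2/5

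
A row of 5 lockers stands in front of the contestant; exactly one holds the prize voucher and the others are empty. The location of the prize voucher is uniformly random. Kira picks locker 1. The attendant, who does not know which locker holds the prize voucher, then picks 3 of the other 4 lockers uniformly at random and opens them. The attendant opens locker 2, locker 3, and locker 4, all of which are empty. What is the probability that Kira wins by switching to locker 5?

Condition on the true location of the prize voucher.
If it is in either of lockers 1 and 5 (prior 1/5 each): the attendant picks exactly this set with probability 1/4 regardless, and none is the prize; weight (1/5)·(1/4) = 1/20 each.
If it is in any of lockers 2, 3, and 4 (prior 1/5 each): that locker was opened and seen not to hold the prize — ruled out; weight (1/5)·0 = 0 each.
The weights sum to 1/10.
So P(the prize voucher in locker 5 | the attendant opened locker 2, locker 3, and locker 4) = (1/20) / (1/10) = 1/2.

1/2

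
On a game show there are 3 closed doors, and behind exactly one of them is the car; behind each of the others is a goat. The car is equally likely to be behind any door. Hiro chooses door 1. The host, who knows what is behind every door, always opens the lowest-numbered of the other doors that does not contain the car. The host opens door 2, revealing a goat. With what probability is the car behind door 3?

1/2

Condition on the true location of the car.
If it is behind either of doors 1 and 3 (prior 1/3 each): door 2 is the lowest-numbered option available, probability 1; weight (1/3)·1 = 1/3 each.
If it is behind door 2 (prior 1/3): the host opened door 2, so this case is ruled out; weight (1/3)·0 = 0.
The weights sum to 2/3.
So P(the car behind door 3 | the host opened door 2) = (1/3) / (2/3) = 1/2.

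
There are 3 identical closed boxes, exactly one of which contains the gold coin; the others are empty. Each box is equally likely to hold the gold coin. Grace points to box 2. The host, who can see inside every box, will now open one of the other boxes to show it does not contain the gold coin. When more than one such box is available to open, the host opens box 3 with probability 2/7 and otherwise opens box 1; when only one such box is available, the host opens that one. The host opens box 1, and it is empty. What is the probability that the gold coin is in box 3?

7/12

Apply Bayes' rule, conditioning on where the gold coin actually is.
If it is in box 1 (prior 1/3): the host opened box 1, so this case is ruled out; weight (1/3)·0 = 0.
If it is in box 2 (prior 1/3): box 3 is available but not opened, probability 5/7; weight (1/3)·(5/7) = 5/21.
If it is in box 3 (prior 1/3): only box 1 is available, probability 1; weight (1/3)·1 = 1/3.
The weights sum to 4/7.
So P(the gold coin in box 3 | the host opened box 1) = (1/3) / (4/7) = 7/12.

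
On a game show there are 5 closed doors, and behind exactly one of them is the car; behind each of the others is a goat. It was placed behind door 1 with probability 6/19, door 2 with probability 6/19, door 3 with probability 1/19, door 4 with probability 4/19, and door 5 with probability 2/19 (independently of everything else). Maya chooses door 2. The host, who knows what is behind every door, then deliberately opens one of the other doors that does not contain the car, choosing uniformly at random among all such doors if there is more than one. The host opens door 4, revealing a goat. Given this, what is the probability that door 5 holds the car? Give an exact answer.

4/27

Consider each possible location of the car in turn.
If it is behind door 1 (prior 6/19): the host has 3 equally likely choices, so probability 1/3; weight (6/19)·(1/3) = 2/19.
If it is behind door 2 (prior 6/19): the host has 4 equally likely choices, so probability 1/4; weight (6/19)·(1/4) = 3/38.
If it is behind door 3 (prior 1/19): the host has 3 equally likely choices, so probability 1/3; weight (1/19)·(1/3) = 1/57.
If it is behind door 4 (prior 4/19): the host opened door 4, so this case is ruled out; weight (4/19)·0 = 0.
If it is behind door 5 (prior 2/19): the host has 3 equally likely choices, so probability 1/3; weight (2/19)·(1/3) = 2/57.
The weights sum to 9/38.
So P(the car behind door 5 | the host opened door 4) = (2/57) / (9/38) = 4/27.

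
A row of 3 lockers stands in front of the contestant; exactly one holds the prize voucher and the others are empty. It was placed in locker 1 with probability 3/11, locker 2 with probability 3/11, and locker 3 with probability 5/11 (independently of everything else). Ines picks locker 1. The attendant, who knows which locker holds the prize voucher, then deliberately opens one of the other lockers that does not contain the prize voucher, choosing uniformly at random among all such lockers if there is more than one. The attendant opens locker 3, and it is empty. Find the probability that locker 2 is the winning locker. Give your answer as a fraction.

2/3

Consider each possible location of the prize voucher in turn.
If it is in locker 1 (prior 3/11): the attendant has 2 equally likely choices, so probability 1/2; weight (3/11)·(1/2) = 3/22.
If it is in locker 2 (prior 3/11): the attendant has no choice, probability 1; weight (3/11)·1 = 3/11.
If it is in locker 3 (prior 5/11): the attendant opened locker 3, so this case is ruled out; weight (5/11)·0 = 0.
The weights sum to 9/22.
So P(the prize voucher in locker 2 | the attendant opened locker 3) = (3/11) / (9/22) = 2/3.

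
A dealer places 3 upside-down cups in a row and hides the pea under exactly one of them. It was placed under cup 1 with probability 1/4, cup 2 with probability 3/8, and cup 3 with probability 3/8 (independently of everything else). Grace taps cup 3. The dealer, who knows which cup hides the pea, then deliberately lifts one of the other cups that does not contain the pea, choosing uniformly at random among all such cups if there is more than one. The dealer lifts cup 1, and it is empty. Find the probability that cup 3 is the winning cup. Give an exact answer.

Consider each possible location of the pea in turn.
If it is under cup 1 (prior 1/4): the dealer opened cup 1, so this case is ruled out; weight (1/4)·0 = 0.
If it is under cup 2 (prior 3/8): the dealer has no choice, probability 1; weight (3/8)·1 = 3/8.
If it is under cup 3 (prior 3/8): the dealer has 2 equally likely choices, so probability 1/2; weight (3/8)·(1/2) = 3/16.
The weights sum to 9/16.
So P(the pea under cup 3 | the dealer opened cup 1) = (3/16) / (9/16) = 1/3.

1/3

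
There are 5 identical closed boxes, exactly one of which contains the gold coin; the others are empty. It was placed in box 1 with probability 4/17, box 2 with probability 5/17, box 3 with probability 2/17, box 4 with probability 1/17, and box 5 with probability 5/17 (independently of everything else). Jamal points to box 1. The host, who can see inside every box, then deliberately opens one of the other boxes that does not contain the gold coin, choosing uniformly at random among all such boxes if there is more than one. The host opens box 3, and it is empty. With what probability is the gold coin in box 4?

1/14

Condition on the true location of the gold coin.
If it is in box 1 (prior 4/17): the host has 4 equally likely choices, so probability 1/4; weight (4/17)·(1/4) = 1/17.
If it is in either of boxes 2 and 5 (prior 5/17 each): the host has 3 equally likely choices, so probability 1/3; weight (5/17)·(1/3) = 5/51 each.
If it is in box 3 (prior 2/17): the host opened box 3, so this case is ruled out; weight (2/17)·0 = 0.
If it is in box 4 (prior 1/17): the host has 3 equally likely choices, so probability 1/3; weight (1/17)·(1/3) = 1/51.
The weights sum to 14/51.
So P(the gold coin in box 4 | the host opened box 3) = (1/51) / (14/51) = 1/14.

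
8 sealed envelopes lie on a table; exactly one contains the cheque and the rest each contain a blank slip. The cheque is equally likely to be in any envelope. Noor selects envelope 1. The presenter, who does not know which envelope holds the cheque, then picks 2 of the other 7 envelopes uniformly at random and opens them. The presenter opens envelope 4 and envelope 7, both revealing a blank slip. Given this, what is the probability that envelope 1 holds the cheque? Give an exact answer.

Because the presenter chose which envelopes to open without knowing where the cheque is, the choice is independent of the prize location. Learning that none of the 2 opened envelopes holds the cheque simply rules out those 2 locations and leaves the remaining 6 envelopes still equally likely by symmetry.
So P(the cheque in envelope 1) = 1/6.

1/6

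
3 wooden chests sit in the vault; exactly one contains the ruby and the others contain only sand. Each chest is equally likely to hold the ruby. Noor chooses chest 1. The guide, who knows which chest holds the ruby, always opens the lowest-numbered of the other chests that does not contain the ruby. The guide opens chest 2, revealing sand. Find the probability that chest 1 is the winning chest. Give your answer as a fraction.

1/2

Apply Bayes' rule, conditioning on where the ruby actually is.
If it is in either of chests 1 and 3 (prior 1/3 each): chest 2 is the lowest-numbered option available, probability 1; weight (1/3)·1 = 1/3 each.
If it is in chest 2 (prior 1/3): the guide opened chest 2, so this case is ruled out; weight (1/3)·0 = 0.
The weights sum to 2/3.
So P(the ruby in chest 1 | the guide opened chest 2) = (1/3) / (2/3) = 1/2.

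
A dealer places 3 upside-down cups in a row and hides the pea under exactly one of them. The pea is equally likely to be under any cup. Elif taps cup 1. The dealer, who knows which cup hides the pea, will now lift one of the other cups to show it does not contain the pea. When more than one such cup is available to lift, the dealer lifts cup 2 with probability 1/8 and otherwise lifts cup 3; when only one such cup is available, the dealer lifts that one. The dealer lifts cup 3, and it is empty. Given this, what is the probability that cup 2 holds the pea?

8/15

Apply Bayes' rule, conditioning on where the pea actually is.
If it is under cup 1 (prior 1/3): cup 2 is available but not opened, probability 7/8; weight (1/3)·(7/8) = 7/24.
If it is under cup 2 (prior 1/3): only cup 3 is available, probability 1; weight (1/3)·1 = 1/3.
If it is under cup 3 (prior 1/3): the dealer opened cup 3, so this case is ruled out; weight (1/3)·0 = 0.
The weights sum to 5/8.
So P(the pea under cup 2 | the dealer opened cup 3) = (1/3) / (5/8) = 8/15.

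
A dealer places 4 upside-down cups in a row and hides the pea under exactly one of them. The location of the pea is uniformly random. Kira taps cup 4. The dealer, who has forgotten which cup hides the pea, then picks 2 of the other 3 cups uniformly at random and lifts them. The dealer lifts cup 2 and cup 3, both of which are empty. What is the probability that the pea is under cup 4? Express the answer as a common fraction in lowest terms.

Apply Bayes' rule, conditioning on where the pea actually is.
If it is under either of cups 1 and 4 (prior 1/4 each): the dealer picks exactly this set with probability 1/3 regardless, and none is the prize; weight (1/4)·(1/3) = 1/12 each.
If it is under either of cups 2 and 3 (prior 1/4 each): that cup was opened and seen not to hold the prize — ruled out; weight (1/4)·0 = 0 each.
The weights sum to 1/6.
So P(the pea under cup 4 | the dealer opened cup 2 and cup 3) = (1/12) / (1/6) = 1/2.

1/2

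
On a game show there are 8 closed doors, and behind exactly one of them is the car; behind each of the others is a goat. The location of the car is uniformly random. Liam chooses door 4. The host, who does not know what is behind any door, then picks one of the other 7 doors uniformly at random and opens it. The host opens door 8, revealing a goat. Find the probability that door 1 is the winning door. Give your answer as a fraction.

Apply Bayes' rule, conditioning on where the car actually is.
If it is behind any of doors 1, 2, 3, 4, 5, 6, and 7 (prior 1/8 each): the host picks door 8 with probability 1/7 regardless, and it is not the prize; weight (1/8)·(1/7) = 1/56 each.
If it is behind door 8 (prior 1/8): the host opened door 8, so this case is ruled out; weight (1/8)·0 = 0.
The weights sum to 1/8.
So P(the car behind door 1 | the host opened door 8) = (1/56) / (1/8) = 1/7.

1/7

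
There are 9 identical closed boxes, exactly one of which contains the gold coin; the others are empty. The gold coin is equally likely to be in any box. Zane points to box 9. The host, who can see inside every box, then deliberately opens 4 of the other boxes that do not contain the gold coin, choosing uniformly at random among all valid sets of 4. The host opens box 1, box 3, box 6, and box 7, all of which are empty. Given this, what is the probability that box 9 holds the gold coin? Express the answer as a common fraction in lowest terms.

1/9

Condition on the true location of the gold coin.
If it is in any of boxes 1, 3, 6, and 7 (prior 1/9 each): that box was opened and seen not to hold the prize — ruled out; weight (1/9)·0 = 0 each.
If it is in any of boxes 2, 4, 5, and 8 (prior 1/9 each): the host has 35 equally likely choices, so probability 1/35; weight (1/9)·(1/35) = 1/315 each.
If it is in box 9 (prior 1/9): the host has 70 equally likely choices, so probability 1/70; weight (1/9)·(1/70) = 1/630.
The weights sum to 1/70.
So P(the gold coin in box 9 | the host opened box 1, box 3, box 6, and box 7) = (1/630) / (1/70) = 1/9.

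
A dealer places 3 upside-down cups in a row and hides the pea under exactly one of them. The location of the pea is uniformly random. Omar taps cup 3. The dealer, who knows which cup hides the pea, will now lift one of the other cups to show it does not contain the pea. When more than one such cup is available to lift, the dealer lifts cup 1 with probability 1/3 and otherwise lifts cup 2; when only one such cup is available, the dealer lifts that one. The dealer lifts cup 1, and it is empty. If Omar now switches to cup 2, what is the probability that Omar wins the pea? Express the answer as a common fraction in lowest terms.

Apply Bayes' rule, conditioning on where the pea actually is.
If it is under cup 1 (prior 1/3): the dealer opened cup 1, so this case is ruled out; weight (1/3)·0 = 0.
If it is under cup 2 (prior 1/3): only cup 1 is available, probability 1; weight (1/3)·1 = 1/3.
If it is under cup 3 (prior 1/3): cup 1 is available, opened with probability 1/3; weight (1/3)·(1/3) = 1/9.
The weights sum to 4/9.
So P(the pea under cup 2 | the dealer opened cup 1) = (1/3) / (4/9) = 3/4.

3/4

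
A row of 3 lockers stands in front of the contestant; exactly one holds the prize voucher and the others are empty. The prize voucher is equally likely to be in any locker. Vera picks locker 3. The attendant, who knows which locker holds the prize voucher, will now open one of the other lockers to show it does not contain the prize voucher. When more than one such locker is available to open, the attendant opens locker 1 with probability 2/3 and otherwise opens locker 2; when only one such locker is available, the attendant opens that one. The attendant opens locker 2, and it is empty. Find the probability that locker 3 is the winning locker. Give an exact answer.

1/4

Consider each possible location of the prize voucher in turn.
If it is in locker 1 (prior 1/3): only locker 2 is available, probability 1; weight (1/3)·1 = 1/3.
If it is in locker 2 (prior 1/3): the attendant opened locker 2, so this case is ruled out; weight (1/3)·0 = 0.
If it is in locker 3 (prior 1/3): locker 1 is available but not opened, probability 1/3; weight (1/3)·(1/3) = 1/9.
The weights sum to 4/9.
So P(the prize voucher in locker 3 | the attendant opened locker 2) = (1/9) / (4/9) = 1/4.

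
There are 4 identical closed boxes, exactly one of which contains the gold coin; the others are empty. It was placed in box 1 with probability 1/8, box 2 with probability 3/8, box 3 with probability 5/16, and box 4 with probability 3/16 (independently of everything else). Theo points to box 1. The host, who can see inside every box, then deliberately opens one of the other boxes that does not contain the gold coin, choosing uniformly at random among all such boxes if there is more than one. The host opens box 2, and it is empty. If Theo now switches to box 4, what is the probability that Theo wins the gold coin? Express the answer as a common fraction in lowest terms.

Condition on the true location of the gold coin.
If it is in box 1 (prior 1/8): the host has 3 equally likely choices, so probability 1/3; weight (1/8)·(1/3) = 1/24.
If it is in box 2 (prior 3/8): the host opened box 2, so this case is ruled out; weight (3/8)·0 = 0.
If it is in box 3 (prior 5/16): the host has 2 equally likely choices, so probability 1/2; weight (5/16)·(1/2) = 5/32.
If it is in box 4 (prior 3/16): the host has 2 equally likely choices, so probability 1/2; weight (3/16)·(1/2) = 3/32.
The weights sum to 7/24.
So P(the gold coin in box 4 | the host opened box 2) = (3/32) / (7/24) = 9/28.

9/28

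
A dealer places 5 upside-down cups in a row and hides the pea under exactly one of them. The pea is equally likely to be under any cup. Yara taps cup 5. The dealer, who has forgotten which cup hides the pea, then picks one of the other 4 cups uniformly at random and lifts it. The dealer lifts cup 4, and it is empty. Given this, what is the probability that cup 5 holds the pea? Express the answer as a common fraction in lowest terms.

Condition on the true location of the pea.
If it is under any of cups 1, 2, 3, and 5 (prior 1/5 each): the dealer picks cup 4 with probability 1/4 regardless, and it is not the prize; weight (1/5)·(1/4) = 1/20 each.
If it is under cup 4 (prior 1/5): the dealer opened cup 4, so this case is ruled out; weight (1/5)·0 = 0.
The weights sum to 1/5.
So P(the pea under cup 5 | the dealer opened cup 4) = (1/20) / (1/5) = 1/4.

1/4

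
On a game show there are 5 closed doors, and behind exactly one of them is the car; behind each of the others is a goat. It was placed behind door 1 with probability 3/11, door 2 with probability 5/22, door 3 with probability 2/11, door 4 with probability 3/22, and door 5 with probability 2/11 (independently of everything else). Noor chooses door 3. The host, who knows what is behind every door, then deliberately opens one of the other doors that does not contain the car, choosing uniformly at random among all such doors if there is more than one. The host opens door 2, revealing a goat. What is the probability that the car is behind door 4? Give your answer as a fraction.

3/16

Condition on the true location of the car.
If it is behind door 1 (prior 3/11): the host has 3 equally likely choices, so probability 1/3; weight (3/11)·(1/3) = 1/11.
If it is behind door 2 (prior 5/22): the host opened door 2, so this case is ruled out; weight (5/22)·0 = 0.
If it is behind door 3 (prior 2/11): the host has 4 equally likely choices, so probability 1/4; weight (2/11)·(1/4) = 1/22.
If it is behind door 4 (prior 3/22): the host has 3 equally likely choices, so probability 1/3; weight (3/22)·(1/3) = 1/22.
If it is behind door 5 (prior 2/11): the host has 3 equally likely choices, so probability 1/3; weight (2/11)·(1/3) = 2/33.
The weights sum to 8/33.
So P(the car behind door 4 | the host opened door 2) = (1/22) / (8/33) = 3/16.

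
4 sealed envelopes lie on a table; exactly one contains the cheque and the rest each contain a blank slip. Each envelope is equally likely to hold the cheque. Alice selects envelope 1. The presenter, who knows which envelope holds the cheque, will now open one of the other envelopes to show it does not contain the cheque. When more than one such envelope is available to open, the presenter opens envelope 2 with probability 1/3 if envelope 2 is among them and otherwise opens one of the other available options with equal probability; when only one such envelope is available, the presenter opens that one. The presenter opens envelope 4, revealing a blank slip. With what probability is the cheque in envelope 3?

Apply Bayes' rule, conditioning on where the cheque actually is.
If it is in envelope 1 (prior 1/4): envelope 2 is available but not opened; envelope 4 gets probability (1 − 1/3)/2 = 1/3; weight (1/4)·(1/3) = 1/12.
If it is in envelope 2 (prior 1/4): envelope 2 holds the prize so is unavailable; the presenter chooses uniformly among the 2 others, probability 1/2; weight (1/4)·(1/2) = 1/8.
If it is in envelope 3 (prior 1/4): envelope 2 is available but not opened, probability 2/3; weight (1/4)·(2/3) = 1/6.
If it is in envelope 4 (prior 1/4): the presenter opened envelope 4, so this case is ruled out; weight (1/4)·0 = 0.
The weights sum to 3/8.
So P(the cheque in envelope 3 | the presenter opened envelope 4) = (1/6) / (3/8) = 4/9.

4/9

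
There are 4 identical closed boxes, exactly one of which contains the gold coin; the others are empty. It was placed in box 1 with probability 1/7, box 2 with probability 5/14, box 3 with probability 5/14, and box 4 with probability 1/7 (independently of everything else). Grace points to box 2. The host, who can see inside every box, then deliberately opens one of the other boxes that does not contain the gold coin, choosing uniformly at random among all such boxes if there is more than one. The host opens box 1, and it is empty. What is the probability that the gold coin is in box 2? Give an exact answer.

Condition on the true location of the gold coin.
If it is in box 1 (prior 1/7): the host opened box 1, so this case is ruled out; weight (1/7)·0 = 0.
If it is in box 2 (prior 5/14): the host has 3 equally likely choices, so probability 1/3; weight (5/14)·(1/3) = 5/42.
If it is in box 3 (prior 5/14): the host has 2 equally likely choices, so probability 1/2; weight (5/14)·(1/2) = 5/28.
If it is in box 4 (prior 1/7): the host has 2 equally likely choices, so probability 1/2; weight (1/7)·(1/2) = 1/14.
The weights sum to 31/84.
So P(the gold coin in box 2 | the host opened box 1) = (5/42) / (31/84) = 10/31.

10/31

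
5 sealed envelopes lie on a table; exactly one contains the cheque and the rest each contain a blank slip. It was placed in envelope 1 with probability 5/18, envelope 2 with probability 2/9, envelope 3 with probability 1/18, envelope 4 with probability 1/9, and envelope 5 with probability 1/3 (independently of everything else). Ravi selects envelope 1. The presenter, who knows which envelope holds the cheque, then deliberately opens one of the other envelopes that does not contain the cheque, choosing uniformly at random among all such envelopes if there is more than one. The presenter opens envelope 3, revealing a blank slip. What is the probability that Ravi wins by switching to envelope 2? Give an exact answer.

Condition on the true location of the cheque.
If it is in envelope 1 (prior 5/18): the presenter has 4 equally likely choices, so probability 1/4; weight (5/18)·(1/4) = 5/72.
If it is in envelope 2 (prior 2/9): the presenter has 3 equally likely choices, so probability 1/3; weight (2/9)·(1/3) = 2/27.
If it is in envelope 3 (prior 1/18): the presenter opened envelope 3, so this case is ruled out; weight (1/18)·0 = 0.
If it is in envelope 4 (prior 1/9): the presenter has 3 equally likely choices, so probability 1/3; weight (1/9)·(1/3) = 1/27.
If it is in envelope 5 (prior 1/3): the presenter has 3 equally likely choices, so probability 1/3; weight (1/3)·(1/3) = 1/9.
The weights sum to 7/24.
So P(the cheque in envelope 2 | the presenter opened envelope 3) = (2/27) / (7/24) = 16/63.

16/63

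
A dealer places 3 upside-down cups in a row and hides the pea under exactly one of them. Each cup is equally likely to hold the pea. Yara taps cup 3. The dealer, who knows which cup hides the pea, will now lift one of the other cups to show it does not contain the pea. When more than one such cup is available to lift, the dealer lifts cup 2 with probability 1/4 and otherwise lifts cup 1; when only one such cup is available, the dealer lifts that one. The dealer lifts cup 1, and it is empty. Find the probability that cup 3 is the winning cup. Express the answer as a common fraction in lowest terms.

Apply Bayes' rule, conditioning on where the pea actually is.
If it is under cup 1 (prior 1/3): the dealer opened cup 1, so this case is ruled out; weight (1/3)·0 = 0.
If it is under cup 2 (prior 1/3): only cup 1 is available, probability 1; weight (1/3)·1 = 1/3.
If it is under cup 3 (prior 1/3): cup 2 is available but not opened, probability 3/4; weight (1/3)·(3/4) = 1/4.
The weights sum to 7/12.
So P(the pea under cup 3 | the dealer opened cup 1) = (1/4) / (7/12) = 3/7.

3/7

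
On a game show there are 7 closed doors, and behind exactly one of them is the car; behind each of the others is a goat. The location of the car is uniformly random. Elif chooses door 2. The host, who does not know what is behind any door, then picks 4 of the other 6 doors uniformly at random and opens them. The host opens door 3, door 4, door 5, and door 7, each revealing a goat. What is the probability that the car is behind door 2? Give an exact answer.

Consider each possible location of the car in turn.
If it is behind any of doors 1, 2, and 6 (prior 1/7 each): the host picks exactly this set with probability 1/15 regardless, and none is the prize; weight (1/7)·(1/15) = 1/105 each.
If it is behind any of doors 3, 4, 5, and 7 (prior 1/7 each): that door was opened and seen not to hold the prize — ruled out; weight (1/7)·0 = 0 each.
The weights sum to 1/35.
So P(the car behind door 2 | the host opened door 3, door 4, door 5, and door 7) = (1/105) / (1/35) = 1/3.

1/3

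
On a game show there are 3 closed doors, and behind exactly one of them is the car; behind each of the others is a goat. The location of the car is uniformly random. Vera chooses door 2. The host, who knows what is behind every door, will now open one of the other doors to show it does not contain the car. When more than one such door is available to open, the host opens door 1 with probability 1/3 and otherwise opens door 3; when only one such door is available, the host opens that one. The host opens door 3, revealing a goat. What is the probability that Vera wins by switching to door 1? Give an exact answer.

Consider each possible location of the car in turn.
If it is behind door 1 (prior 1/3): only door 3 is available, probability 1; weight (1/3)·1 = 1/3.
If it is behind door 2 (prior 1/3): door 1 is available but not opened, probability 2/3; weight (1/3)·(2/3) = 2/9.
If it is behind door 3 (prior 1/3): the host opened door 3, so this case is ruled out; weight (1/3)·0 = 0.
The weights sum to 5/9.
So P(the car behind door 1 | the host opened door 3) = (1/3) / (5/9) = 3/5.

3/5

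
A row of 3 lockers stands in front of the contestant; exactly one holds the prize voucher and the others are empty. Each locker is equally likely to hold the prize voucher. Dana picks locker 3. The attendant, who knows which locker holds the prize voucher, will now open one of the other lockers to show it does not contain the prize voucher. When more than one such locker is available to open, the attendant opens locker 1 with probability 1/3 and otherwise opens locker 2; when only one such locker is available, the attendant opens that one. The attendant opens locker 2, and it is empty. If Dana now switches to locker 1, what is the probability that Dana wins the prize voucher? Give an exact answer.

Consider each possible location of the prize voucher in turn.
If it is in locker 1 (prior 1/3): only locker 2 is available, probability 1; weight (1/3)·1 = 1/3.
If it is in locker 2 (prior 1/3): the attendant opened locker 2, so this case is ruled out; weight (1/3)·0 = 0.
If it is in locker 3 (prior 1/3): locker 1 is available but not opened, probability 2/3; weight (1/3)·(2/3) = 2/9.
The weights sum to 5/9.
So P(the prize voucher in locker 1 | the attendant opened locker 2) = (1/3) / (5/9) = 3/5.

3/5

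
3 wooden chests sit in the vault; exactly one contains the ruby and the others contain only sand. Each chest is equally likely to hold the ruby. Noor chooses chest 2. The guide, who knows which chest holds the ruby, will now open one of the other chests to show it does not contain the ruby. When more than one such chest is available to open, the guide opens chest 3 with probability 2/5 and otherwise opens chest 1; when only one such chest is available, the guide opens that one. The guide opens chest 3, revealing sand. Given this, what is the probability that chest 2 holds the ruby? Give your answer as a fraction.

Apply Bayes' rule, conditioning on where the ruby actually is.
If it is in chest 1 (prior 1/3): only chest 3 is available, probability 1; weight (1/3)·1 = 1/3.
If it is in chest 2 (prior 1/3): chest 3 is available, opened with probability 2/5; weight (1/3)·(2/5) = 2/15.
If it is in chest 3 (prior 1/3): the guide opened chest 3, so this case is ruled out; weight (1/3)·0 = 0.
The weights sum to 7/15.
So P(the ruby in chest 2 | the guide opened chest 3) = (2/15) / (7/15) = 2/7.

2/7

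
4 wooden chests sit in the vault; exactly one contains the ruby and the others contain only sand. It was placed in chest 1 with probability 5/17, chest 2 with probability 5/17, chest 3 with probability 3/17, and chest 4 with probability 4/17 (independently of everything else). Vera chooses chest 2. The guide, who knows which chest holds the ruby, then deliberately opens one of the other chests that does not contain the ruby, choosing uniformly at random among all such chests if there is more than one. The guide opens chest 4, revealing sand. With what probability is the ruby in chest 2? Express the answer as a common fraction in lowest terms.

Apply Bayes' rule, conditioning on where the ruby actually is.
If it is in chest 1 (prior 5/17): the guide has 2 equally likely choices, so probability 1/2; weight (5/17)·(1/2) = 5/34.
If it is in chest 2 (prior 5/17): the guide has 3 equally likely choices, so probability 1/3; weight (5/17)·(1/3) = 5/51.
If it is in chest 3 (prior 3/17): the guide has 2 equally likely choices, so probability 1/2; weight (3/17)·(1/2) = 3/34.
If it is in chest 4 (prior 4/17): the guide opened chest 4, so this case is ruled out; weight (4/17)·0 = 0.
The weights sum to 1/3.
So P(the ruby in chest 2 | the guide opened chest 4) = (5/51) / (1/3) = 5/17.

5/17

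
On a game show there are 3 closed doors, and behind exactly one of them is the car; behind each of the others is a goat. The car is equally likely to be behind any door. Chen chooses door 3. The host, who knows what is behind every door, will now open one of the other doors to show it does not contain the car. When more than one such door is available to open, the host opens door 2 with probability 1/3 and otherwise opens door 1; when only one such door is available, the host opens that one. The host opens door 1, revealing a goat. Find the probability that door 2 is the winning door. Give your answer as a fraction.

3/5

Consider each possible location of the car in turn.
If it is behind door 1 (prior 1/3): the host opened door 1, so this case is ruled out; weight (1/3)·0 = 0.
If it is behind door 2 (prior 1/3): only door 1 is available, probability 1; weight (1/3)·1 = 1/3.
If it is behind door 3 (prior 1/3): door 2 is available but not opened, probability 2/3; weight (1/3)·(2/3) = 2/9.
The weights sum to 5/9.
So P(the car behind door 2 | the host opened door 1) = (1/3) / (5/9) = 3/5.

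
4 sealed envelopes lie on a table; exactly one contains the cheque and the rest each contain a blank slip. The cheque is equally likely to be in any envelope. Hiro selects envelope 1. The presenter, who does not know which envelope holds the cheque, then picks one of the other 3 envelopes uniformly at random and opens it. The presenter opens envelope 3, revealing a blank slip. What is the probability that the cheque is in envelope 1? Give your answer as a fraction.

Because the presenter chose which envelope to open without knowing where the cheque is, the choice is independent of the prize location. Learning that envelope 3 does not hold the cheque simply rules out that one location and leaves the remaining 3 envelopes still equally likely by symmetry.
So P(the cheque in envelope 1) = 1/3.

1/3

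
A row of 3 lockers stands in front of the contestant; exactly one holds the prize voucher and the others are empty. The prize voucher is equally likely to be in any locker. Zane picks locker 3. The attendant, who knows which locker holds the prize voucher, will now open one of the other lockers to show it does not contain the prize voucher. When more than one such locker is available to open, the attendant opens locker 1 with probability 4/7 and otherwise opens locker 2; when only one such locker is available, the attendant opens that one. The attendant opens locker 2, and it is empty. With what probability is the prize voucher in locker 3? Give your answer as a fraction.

3/10

Apply Bayes' rule, conditioning on where the prize voucher actually is.
If it is in locker 1 (prior 1/3): only locker 2 is available, probability 1; weight (1/3)·1 = 1/3.
If it is in locker 2 (prior 1/3): the attendant opened locker 2, so this case is ruled out; weight (1/3)·0 = 0.
If it is in locker 3 (prior 1/3): locker 1 is available but not opened, probability 3/7; weight (1/3)·(3/7) = 1/7.
The weights sum to 10/21.
So P(the prize voucher in locker 3 | the attendant opened locker 2) = (1/7) / (10/21) = 3/10.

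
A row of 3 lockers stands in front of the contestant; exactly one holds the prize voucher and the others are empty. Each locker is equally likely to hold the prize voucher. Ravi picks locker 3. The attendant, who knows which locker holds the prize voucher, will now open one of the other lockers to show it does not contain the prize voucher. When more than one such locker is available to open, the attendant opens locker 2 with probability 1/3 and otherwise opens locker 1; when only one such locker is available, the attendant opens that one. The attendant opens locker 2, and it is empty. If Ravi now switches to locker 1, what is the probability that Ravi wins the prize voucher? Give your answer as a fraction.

Condition on the true location of the prize voucher.
If it is in locker 1 (prior 1/3): only locker 2 is available, probability 1; weight (1/3)·1 = 1/3.
If it is in locker 2 (prior 1/3): the attendant opened locker 2, so this case is ruled out; weight (1/3)·0 = 0.
If it is in locker 3 (prior 1/3): locker 2 is available, opened with probability 1/3; weight (1/3)·(1/3) = 1/9.
The weights sum to 4/9.
So P(the prize voucher in locker 1 | the attendant opened locker 2) = (1/3) / (4/9) = 3/4.

3/4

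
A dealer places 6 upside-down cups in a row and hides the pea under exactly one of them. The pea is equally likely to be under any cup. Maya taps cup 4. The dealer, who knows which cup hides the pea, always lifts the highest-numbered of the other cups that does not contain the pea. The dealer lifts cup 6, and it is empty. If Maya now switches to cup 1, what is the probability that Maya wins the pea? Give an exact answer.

1/5

Condition on the true location of the pea.
If it is under any of cups 1, 2, 3, 4, and 5 (prior 1/6 each): cup 6 is the highest-numbered option available, probability 1; weight (1/6)·1 = 1/6 each.
If it is under cup 6 (prior 1/6): the dealer opened cup 6, so this case is ruled out; weight (1/6)·0 = 0.
The weights sum to 5/6.
So P(the pea under cup 1 | the dealer opened cup 6) = (1/6) / (5/6) = 1/5.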